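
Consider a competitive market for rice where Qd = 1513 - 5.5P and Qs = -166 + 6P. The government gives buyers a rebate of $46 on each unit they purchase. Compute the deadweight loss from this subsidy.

Pre-subsidy: 1513 - 5.5P = -166 + 6P gives P* = 146, Q* = 710.
With the rebate, buyers effectively pay Pb = Ps − 46, where Ps is the price sellers receive.
Demand in terms of Ps becomes Qd = 1513 − 5.5(Ps − 46) = 1766 - 5.5Ps. Setting this equal to supply: 1766 - 5.5Ps = -166 + 6Ps, so Ps = 168.
Buyers pay Pb = 168 − 46 = 122; Q' = -166 + 6·168 = 842.
The subsidy expands output by 842 − 710 = 132 past the efficient level; on those units the gap between marginal cost and willingness to pay runs from 0 up to 46.
DWL = ½ × 46 × 132 = 3036.

Deadweight loss = $3036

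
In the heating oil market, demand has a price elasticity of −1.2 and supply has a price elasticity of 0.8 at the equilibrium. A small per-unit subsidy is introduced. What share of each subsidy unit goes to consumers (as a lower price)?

Consumer share = 0.4

For a small subsidy around the equilibrium, the benefit split depends on the relative slopes, which at a point are proportional to the elasticities.
Buyer share = εs/(εs + |εd|) = 0.8/(0.8 + 1.2) = 0.4; seller share = |εd|/(εs + |εd|) = 0.6.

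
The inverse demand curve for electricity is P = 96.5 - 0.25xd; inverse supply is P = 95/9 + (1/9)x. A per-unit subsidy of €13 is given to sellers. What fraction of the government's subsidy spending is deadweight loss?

Pre-subsidy: 96.5 - 0.25x = 95/9 + (1/9)x gives x* = 238 and P* = 37.
With the subsidy, sellers receive Ps = Pb + 13 for each unit, where Pb is the price buyers pay.
On the curves, Pb = 96.5 - 0.25x and Ps = 95/9 + (1/9)x; the wedge Ps − Pb = 13 gives 95/9 + (1/9)x − (96.5 - 0.25x) = 13, so x' = 274.
Then Pb = 96.5 − 0.25·274 = 28 and Ps = 95/9 + (1/9)·274 = 41.
ΔCS = ½(238 + 274)(37 − 28) = 2304; ΔPS = ½(238 + 274)(41 − 37) = 1024.
Government spending = 13 × 274 = 3562.
DWL = ½ × 13 × (274 − 238) = 234; fraction = 234 / 3562 = 9/137.

DWL / government spending = 9/137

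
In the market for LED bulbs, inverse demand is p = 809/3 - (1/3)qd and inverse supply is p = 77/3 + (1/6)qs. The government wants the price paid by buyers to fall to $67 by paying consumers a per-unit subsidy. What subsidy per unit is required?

At a buyer price of 67, quantity demanded is 809 − 3·67 = 608.
Sellers supply 608 only when they receive ps = 77/3 + (1/6)·608 = 127.
s = ps − pb = 127 − 67 = 60.

Required subsidy s = $60 per unit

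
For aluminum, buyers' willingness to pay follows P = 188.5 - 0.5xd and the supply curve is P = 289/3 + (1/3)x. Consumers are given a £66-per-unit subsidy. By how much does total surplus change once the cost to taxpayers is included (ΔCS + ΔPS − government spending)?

Pre-subsidy: 188.5 - 0.5x = 289/3 + (1/3)x gives x* = 110.6 and P* = 133.2.
With the rebate, buyers effectively pay Pb = Ps − 66, where Ps is the price sellers receive.
On the curves, Pb = 188.5 - 0.5x and Ps = 289/3 + (1/3)x; the wedge Ps − Pb = 66 gives 289/3 + (1/3)x − (188.5 - 0.5x) = 66, so x' = 189.8.
Then Pb = 188.5 − 0.5·189.8 = 93.6 and Ps = 289/3 + (1/3)·189.8 = 159.6.
ΔCS = ½(110.6 + 189.8)(133.2 − 93.6) = 5947.92; ΔPS = ½(110.6 + 189.8)(159.6 − 133.2) = 3965.28.
Government spending = 66 × 189.8 = 12526.8.
Net change = 5947.92 + 3965.28 − 12526.8 = -2613.6. The loss equals the DWL triangle ½·66·79.2.

Net change in total surplus = -£2613.6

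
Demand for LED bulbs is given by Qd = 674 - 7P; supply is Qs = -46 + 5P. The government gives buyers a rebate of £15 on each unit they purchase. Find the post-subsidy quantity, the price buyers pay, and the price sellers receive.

Pre-subsidy: 674 - 7P = -46 + 5P gives P* = 60, Q* = 254.
With the rebate, buyers effectively pay Pb = Ps − 15, where Ps is the price sellers receive.
Demand in terms of Ps becomes Qd = 674 − 7(Ps − 15) = 779 - 7Ps. Setting this equal to supply: 779 - 7Ps = -46 + 5Ps, so Ps = 68.75.
Buyers pay Pb = 68.75 − 15 = 53.75; Q' = -46 + 5·68.75 = 297.75.

Q' = 297.75; buyers pay £53.75; sellers receive £68.75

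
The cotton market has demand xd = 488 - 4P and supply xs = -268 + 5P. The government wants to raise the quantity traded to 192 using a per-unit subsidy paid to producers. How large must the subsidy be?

At x = 192, invert demand for the buyer price: Pb = (488 − 192)/4 = 74; invert supply for the seller price: Ps = (192 − (-268))/5 = 92.
The subsidy must fill the gap: s = Ps − Pb = 92 − 74 = 18.

Required subsidy s = 18 per unit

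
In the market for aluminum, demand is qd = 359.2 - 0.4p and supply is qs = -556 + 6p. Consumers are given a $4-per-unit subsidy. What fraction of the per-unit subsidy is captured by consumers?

Consumer share = 0.9375

Pre-subsidy: 359.2 - 0.4p = -556 + 6p gives p* = 143, q* = 302.
With the rebate, buyers effectively pay pb = ps − 4, where ps is the price sellers receive.
Demand in terms of ps becomes qd = 359.2 − 0.4(ps − 4) = 360.8 - 0.4ps. Setting this equal to supply: 360.8 - 0.4ps = -556 + 6ps, so ps = 143.25.
Buyers pay pb = 143.25 − 4 = 139.25; q' = -556 + 6·143.25 = 303.5.
Buyers' price falls by p* − pb = 143 − 139.25 = 3.75; sellers' price rises by ps − p* = 143.25 − 143 = 0.25.
So consumers capture 3.75/4 = 0.9375 of each unit of subsidy.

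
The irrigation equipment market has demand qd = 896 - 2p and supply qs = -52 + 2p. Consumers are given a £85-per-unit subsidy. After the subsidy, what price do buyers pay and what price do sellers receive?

Pre-subsidy: 896 - 2p = -52 + 2p gives p* = 237, q* = 422.
With the rebate, buyers effectively pay pb = ps − 85, where ps is the price sellers receive.
Demand in terms of ps becomes qd = 896 − 2(ps − 85) = 1066 - 2ps. Setting this equal to supply: 1066 - 2ps = -52 + 2ps, so ps = 279.5.
Buyers pay pb = 279.5 − 85 = 194.5; q' = -52 + 2·279.5 = 507.

Buyers pay £194.5; sellers receive £279.5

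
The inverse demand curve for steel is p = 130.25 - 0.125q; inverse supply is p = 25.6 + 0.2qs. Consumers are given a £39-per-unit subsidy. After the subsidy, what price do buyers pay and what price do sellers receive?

Buyers pay £75; sellers receive £114

Pre-subsidy: 130.25 - 0.125q = 25.6 + 0.2q gives q* = 322 and p* = 90.
With the rebate, buyers effectively pay pb = ps − 39, where ps is the price sellers receive.
On the curves, pb = 130.25 - 0.125q and ps = 25.6 + 0.2q; the wedge ps − pb = 39 gives 25.6 + 0.2q − (130.25 - 0.125q) = 39, so q' = 442.
Then pb = 130.25 − 0.125·442 = 75 and ps = 25.6 + 0.2·442 = 114.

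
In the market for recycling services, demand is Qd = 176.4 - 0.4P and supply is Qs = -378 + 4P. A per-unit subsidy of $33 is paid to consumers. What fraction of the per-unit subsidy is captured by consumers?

Consumer share = 10/11

Pre-subsidy: 176.4 - 0.4P = -378 + 4P gives P* = 126, Q* = 126.
With the rebate, buyers effectively pay Pb = Ps − 33, where Ps is the price sellers receive.
Demand in terms of Ps becomes Qd = 176.4 − 0.4(Ps − 33) = 189.6 - 0.4Ps. Setting this equal to supply: 189.6 - 0.4Ps = -378 + 4Ps, so Ps = 129.
Buyers pay Pb = 129 − 33 = 96; Q' = -378 + 4·129 = 138.
Buyers' price falls by P* − Pb = 126 − 96 = 30; sellers' price rises by Ps − P* = 129 − 126 = 3.
So consumers capture 30/33 = 10/11 of each unit of subsidy.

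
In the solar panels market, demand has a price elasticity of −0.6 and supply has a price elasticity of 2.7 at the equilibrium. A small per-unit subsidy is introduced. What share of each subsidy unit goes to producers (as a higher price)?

For a small subsidy around the equilibrium, the benefit split depends on the relative slopes, which at a point are proportional to the elasticities.
Buyer share = εs/(εs + |εd|) = 2.7/(2.7 + 0.6) = 9/11; seller share = |εd|/(εs + |εd|) = 2/11.
So producers capture 2/11 of the subsidy.

Producer share = 2/11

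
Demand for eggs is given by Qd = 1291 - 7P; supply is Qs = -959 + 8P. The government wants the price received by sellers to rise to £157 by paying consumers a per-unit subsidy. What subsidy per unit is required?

At a seller price of 157, quantity supplied is -959 + 8·157 = 297.
Buyers absorb 297 only when they pay Pb with 1291 − 7·Pb = 297, i.e. Pb = 142.
s = Ps − Pb = 157 − 142 = 15.

Required subsidy s = £15 per unit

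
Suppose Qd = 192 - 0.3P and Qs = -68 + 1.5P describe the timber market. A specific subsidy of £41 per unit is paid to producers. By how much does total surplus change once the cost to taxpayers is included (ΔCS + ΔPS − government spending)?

Net change in total surplus = -£210.125

Pre-subsidy: 192 - 0.3P = -68 + 1.5P gives P* = 1300/9, Q* = 446/3.
With the subsidy, sellers receive Ps = Pb + 41 for each unit, where Pb is the price buyers pay.
Supply in terms of Pb becomes Qs = -68 + 1.5(Pb + 41) = -6.5 + 1.5Pb. Setting this equal to demand: 192 - 0.3Pb = -6.5 + 1.5Pb, so Pb = 1985/18.
Sellers receive Ps = 1985/18 + 41 = 2723/18; Q' = 192 − 0.3·(1985/18) = 1907/12.
ΔCS = ½(446/3 + 1907/12)(1300/9 − 1985/18) = 756655/144; ΔPS = ½(446/3 + 1907/12)(2723/18 − 1300/9) = 151331/144.
Government spending = 41 × 1907/12 = 78187/12.
Net change = 756655/144 + 151331/144 − 78187/12 = -210.125. The loss equals the DWL triangle ½·41·10.25.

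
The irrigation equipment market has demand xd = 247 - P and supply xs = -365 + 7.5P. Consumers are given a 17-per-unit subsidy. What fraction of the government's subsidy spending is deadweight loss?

DWL / government spending = 3/76

Pre-subsidy: 247 - P = -365 + 7.5P gives P* = 72, x* = 175.
With the rebate, buyers effectively pay Pb = Ps − 17, where Ps is the price sellers receive.
Demand in terms of Ps becomes xd = 247 − 1(Ps − 17) = 264 - Ps. Setting this equal to supply: 264 - Ps = -365 + 7.5Ps, so Ps = 74.
Buyers pay Pb = 74 − 17 = 57; x' = -365 + 7.5·74 = 190.
ΔCS = ½(175 + 190)(72 − 57) = 2737.5; ΔPS = ½(175 + 190)(74 − 72) = 365.
Government spending = 17 × 190 = 3230.
DWL = ½ × 17 × (190 − 175) = 127.5; fraction = 127.5 / 3230 = 3/76.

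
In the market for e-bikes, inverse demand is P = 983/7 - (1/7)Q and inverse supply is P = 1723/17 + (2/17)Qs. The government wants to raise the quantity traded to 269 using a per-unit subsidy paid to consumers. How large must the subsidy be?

Required subsidy s = 31 per unit

At Q = 269, from the demand curve buyers pay Pb = 983/7 − (1/7)·269 = 102; from the supply curve sellers need Ps = 1723/17 + (2/17)·269 = 133.
The subsidy must fill the gap: s = Ps − Pb = 133 − 102 = 31.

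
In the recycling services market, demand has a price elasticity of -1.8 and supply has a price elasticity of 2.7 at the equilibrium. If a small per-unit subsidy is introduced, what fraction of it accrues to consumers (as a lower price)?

For a small subsidy around the equilibrium, the benefit split depends on the relative slopes, which at a point are proportional to the elasticities.
Buyer share = εs/(εs + |εd|) = 2.7/(2.7 + 1.8) = 0.6; seller share = |εd|/(εs + |εd|) = 0.4.

Consumer share = 0.6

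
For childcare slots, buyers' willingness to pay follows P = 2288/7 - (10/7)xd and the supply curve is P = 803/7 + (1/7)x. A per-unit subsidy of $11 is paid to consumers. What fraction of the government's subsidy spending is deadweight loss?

Pre-subsidy: 2288/7 - (10/7)x = 803/7 + (1/7)x gives x* = 135 and P* = 134.
With the rebate, buyers effectively pay Pb = Ps − 11, where Ps is the price sellers receive.
On the curves, Pb = 2288/7 - (10/7)x and Ps = 803/7 + (1/7)x; the wedge Ps − Pb = 11 gives 803/7 + (1/7)x − (2288/7 - (10/7)x) = 11, so x' = 142.
Then Pb = 2288/7 − (10/7)·142 = 124 and Ps = 803/7 + (1/7)·142 = 135.
ΔCS = ½(135 + 142)(134 − 124) = 1385; ΔPS = ½(135 + 142)(135 − 134) = 138.5.
Government spending = 11 × 142 = 1562.
DWL = ½ × 11 × (142 − 135) = 38.5; fraction = 38.5 / 1562 = 7/284.

DWL / government spending = 7/284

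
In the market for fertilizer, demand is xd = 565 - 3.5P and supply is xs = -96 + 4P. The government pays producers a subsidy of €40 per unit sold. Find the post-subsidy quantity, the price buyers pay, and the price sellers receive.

Pre-subsidy: 565 - 3.5P = -96 + 4P gives P* = 1322/15, x* = 3848/15.
With the subsidy, sellers receive Ps = Pb + 40 for each unit, where Pb is the price buyers pay.
Supply in terms of Pb becomes xs = -96 + 4(Pb + 40) = 64 + 4Pb. Setting this equal to demand: 565 - 3.5Pb = 64 + 4Pb, so Pb = 66.8.
Sellers receive Ps = 66.8 + 40 = 106.8; x' = 565 − 3.5·66.8 = 331.2.

x' = 331.2; buyers pay €66.8; sellers receive €106.8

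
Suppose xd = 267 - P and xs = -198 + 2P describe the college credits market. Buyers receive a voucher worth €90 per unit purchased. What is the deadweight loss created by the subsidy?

Deadweight loss = €2700

Pre-subsidy: 267 - P = -198 + 2P gives P* = 155, x* = 112.
With the rebate, buyers effectively pay Pb = Ps − 90, where Ps is the price sellers receive.
Demand in terms of Ps becomes xd = 267 − 1(Ps − 90) = 357 - Ps. Setting this equal to supply: 357 - Ps = -198 + 2Ps, so Ps = 185.
Buyers pay Pb = 185 − 90 = 95; x' = -198 + 2·185 = 172.
The subsidy expands output by 172 − 112 = 60 past the efficient level; on those units the gap between marginal cost and willingness to pay runs from 0 up to 90.
DWL = ½ × 90 × 60 = 2700.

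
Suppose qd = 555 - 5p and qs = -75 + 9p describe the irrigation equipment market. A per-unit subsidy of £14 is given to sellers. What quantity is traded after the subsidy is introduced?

q' = 375

Pre-subsidy: 555 - 5p = -75 + 9p gives p* = 45, q* = 330.
With the subsidy, sellers receive ps = pb + 14 for each unit, where pb is the price buyers pay.
Supply in terms of pb becomes qs = -75 + 9(pb + 14) = 51 + 9pb. Setting this equal to demand: 555 - 5pb = 51 + 9pb, so pb = 36.
Sellers receive ps = 36 + 14 = 50; q' = 555 − 5·36 = 375.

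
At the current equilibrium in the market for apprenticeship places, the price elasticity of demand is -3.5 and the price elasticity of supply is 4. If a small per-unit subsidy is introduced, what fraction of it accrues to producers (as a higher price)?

For a small subsidy around the equilibrium, the benefit split depends on the relative slopes, which at a point are proportional to the elasticities.
Buyer share = εs/(εs + |εd|) = 4/(4 + 3.5) = 8/15; seller share = |εd|/(εs + |εd|) = 7/15.
So producers capture 7/15 of the subsidy.

Producer share = 7/15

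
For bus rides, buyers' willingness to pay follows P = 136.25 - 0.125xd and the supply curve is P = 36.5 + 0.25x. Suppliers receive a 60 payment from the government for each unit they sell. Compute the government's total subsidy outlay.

Pre-subsidy: 136.25 - 0.125x = 36.5 + 0.25x gives x* = 266 and P* = 103.
With the subsidy, sellers receive Ps = Pb + 60 for each unit, where Pb is the price buyers pay.
On the curves, Pb = 136.25 - 0.125x and Ps = 36.5 + 0.25x; the wedge Ps − Pb = 60 gives 36.5 + 0.25x − (136.25 - 0.125x) = 60, so x' = 426.
Then Pb = 136.25 − 0.125·426 = 83 and Ps = 36.5 + 0.25·426 = 143.
Government outlay = subsidy × quantity = 60 × 426 = 25560.

Government cost = 25560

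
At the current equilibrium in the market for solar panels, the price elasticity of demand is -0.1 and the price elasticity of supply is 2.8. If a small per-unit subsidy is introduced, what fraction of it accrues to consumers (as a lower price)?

For a small subsidy around the equilibrium, the benefit split depends on the relative slopes, which at a point are proportional to the elasticities.
Buyer share = εs/(εs + |εd|) = 2.8/(2.8 + 0.1) = 28/29; seller share = |εd|/(εs + |εd|) = 1/29.

Consumer share = 28/29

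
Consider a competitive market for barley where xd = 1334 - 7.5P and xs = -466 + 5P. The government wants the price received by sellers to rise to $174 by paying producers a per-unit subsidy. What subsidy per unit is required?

At a seller price of 174, quantity supplied is -466 + 5·174 = 404.
Buyers absorb 404 only when they pay Pb with 1334 − 7.5·Pb = 404, i.e. Pb = 124.
s = Ps − Pb = 174 − 124 = 50.

Required subsidy s = $50 per unit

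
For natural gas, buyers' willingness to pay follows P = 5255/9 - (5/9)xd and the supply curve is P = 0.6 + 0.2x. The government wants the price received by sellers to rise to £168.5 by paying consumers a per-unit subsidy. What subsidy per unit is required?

Required subsidy s = £51 per unit

At a seller price of 168.5, quantity supplied is -3 + 5·168.5 = 839.5.
Buyers absorb 839.5 only when they pay Pb = 5255/9 − (5/9)·839.5 = 117.5.
s = Ps − Pb = 168.5 − 117.5 = 51.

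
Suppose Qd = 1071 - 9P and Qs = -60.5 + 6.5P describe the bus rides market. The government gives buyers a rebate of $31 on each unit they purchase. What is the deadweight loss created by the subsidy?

Deadweight loss = $1813.5

Pre-subsidy: 1071 - 9P = -60.5 + 6.5P gives P* = 73, Q* = 414.
With the rebate, buyers effectively pay Pb = Ps − 31, where Ps is the price sellers receive.
Demand in terms of Ps becomes Qd = 1071 − 9(Ps − 31) = 1350 - 9Ps. Setting this equal to supply: 1350 - 9Ps = -60.5 + 6.5Ps, so Ps = 91.
Buyers pay Pb = 91 − 31 = 60; Q' = -60.5 + 6.5·91 = 531.
The subsidy expands output by 531 − 414 = 117 past the efficient level; on those units the gap between marginal cost and willingness to pay runs from 0 up to 31.
DWL = ½ × 31 × 117 = 1813.5.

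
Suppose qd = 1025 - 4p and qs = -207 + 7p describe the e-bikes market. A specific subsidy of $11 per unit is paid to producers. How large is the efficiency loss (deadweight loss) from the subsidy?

Deadweight loss = $154

Pre-subsidy: 1025 - 4p = -207 + 7p gives p* = 112, q* = 577.
With the subsidy, sellers receive ps = pb + 11 for each unit, where pb is the price buyers pay.
Supply in terms of pb becomes qs = -207 + 7(pb + 11) = -130 + 7pb. Setting this equal to demand: 1025 - 4pb = -130 + 7pb, so pb = 105.
Sellers receive ps = 105 + 11 = 116; q' = 1025 − 4·105 = 605.
The subsidy expands output by 605 − 577 = 28 past the efficient level; on those units the gap between marginal cost and willingness to pay runs from 0 up to 11.
DWL = ½ × 11 × 28 = 154.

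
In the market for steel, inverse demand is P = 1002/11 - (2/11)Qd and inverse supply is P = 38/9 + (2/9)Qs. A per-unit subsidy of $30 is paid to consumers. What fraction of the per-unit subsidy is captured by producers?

Producer share = 0.55

Pre-subsidy: 1002/11 - (2/11)Q = 38/9 + (2/9)Q gives Q* = 215 and P* = 52.
With the rebate, buyers effectively pay Pb = Ps − 30, where Ps is the price sellers receive.
On the curves, Pb = 1002/11 - (2/11)Q and Ps = 38/9 + (2/9)Q; the wedge Ps − Pb = 30 gives 38/9 + (2/9)Q − (1002/11 - (2/11)Q) = 30, so Q' = 289.25.
Then Pb = 1002/11 − (2/11)·289.25 = 38.5 and Ps = 38/9 + (2/9)·289.25 = 68.5.
Buyers' price falls by P* − Pb = 52 − 38.5 = 13.5; sellers' price rises by Ps − P* = 68.5 − 52 = 16.5.
So producers capture 16.5/30 = 0.55 of each unit of subsidy.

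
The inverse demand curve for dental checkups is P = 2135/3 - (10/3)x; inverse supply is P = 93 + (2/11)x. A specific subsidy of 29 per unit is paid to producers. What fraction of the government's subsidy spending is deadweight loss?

DWL / government spending = 3/134

Pre-subsidy: 2135/3 - (10/3)x = 93 + (2/11)x gives x* = 176 and P* = 125.
With the subsidy, sellers receive Ps = Pb + 29 for each unit, where Pb is the price buyers pay.
On the curves, Pb = 2135/3 - (10/3)x and Ps = 93 + (2/11)x; the wedge Ps − Pb = 29 gives 93 + (2/11)x − (2135/3 - (10/3)x) = 29, so x' = 184.25.
Then Pb = 2135/3 − (10/3)·184.25 = 97.5 and Ps = 93 + (2/11)·184.25 = 126.5.
ΔCS = ½(176 + 184.25)(125 − 97.5) = 4953.4375; ΔPS = ½(176 + 184.25)(126.5 − 125) = 270.1875.
Government spending = 29 × 184.25 = 5343.25.
DWL = ½ × 29 × (184.25 − 176) = 119.625; fraction = 119.625 / 5343.25 = 3/134.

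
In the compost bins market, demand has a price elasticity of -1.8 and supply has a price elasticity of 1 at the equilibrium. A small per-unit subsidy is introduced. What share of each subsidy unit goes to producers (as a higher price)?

Producer share = 9/14

For a small subsidy around the equilibrium, the benefit split depends on the relative slopes, which at a point are proportional to the elasticities.
Buyer share = εs/(εs + |εd|) = 1/(1 + 1.8) = 5/14; seller share = |εd|/(εs + |εd|) = 9/14.
So producers capture 9/14 of the subsidy.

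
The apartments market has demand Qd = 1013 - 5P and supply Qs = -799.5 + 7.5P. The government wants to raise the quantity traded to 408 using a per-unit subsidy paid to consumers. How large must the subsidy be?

Required subsidy s = 40 per unit

At Q = 408, invert demand for the buyer price: Pb = (1013 − 408)/5 = 121; invert supply for the seller price: Ps = (408 − (-799.5))/7.5 = 161.
The subsidy must fill the gap: s = Ps − Pb = 161 − 121 = 40.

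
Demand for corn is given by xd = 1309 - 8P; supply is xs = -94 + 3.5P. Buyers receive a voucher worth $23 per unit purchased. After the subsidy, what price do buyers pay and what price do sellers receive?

Pre-subsidy: 1309 - 8P = -94 + 3.5P gives P* = 122, x* = 333.
With the rebate, buyers effectively pay Pb = Ps − 23, where Ps is the price sellers receive.
Demand in terms of Ps becomes xd = 1309 − 8(Ps − 23) = 1493 - 8Ps. Setting this equal to supply: 1493 - 8Ps = -94 + 3.5Ps, so Ps = 138.
Buyers pay Pb = 138 − 23 = 115; x' = -94 + 3.5·138 = 389.

Buyers pay $115; sellers receive $138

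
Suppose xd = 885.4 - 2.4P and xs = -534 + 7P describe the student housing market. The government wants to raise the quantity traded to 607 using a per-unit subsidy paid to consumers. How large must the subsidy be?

At x = 607, invert demand for the buyer price: Pb = (885.4 − 607)/2.4 = 116; invert supply for the seller price: Ps = (607 − (-534))/7 = 163.
The subsidy must fill the gap: s = Ps − Pb = 163 − 116 = 47.

Required subsidy s = 47 per unit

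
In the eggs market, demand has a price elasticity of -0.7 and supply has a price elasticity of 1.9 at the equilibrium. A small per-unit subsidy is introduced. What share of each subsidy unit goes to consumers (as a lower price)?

Consumer share = 19/26

For a small subsidy around the equilibrium, the benefit split depends on the relative slopes, which at a point are proportional to the elasticities.
Buyer share = εs/(εs + |εd|) = 1.9/(1.9 + 0.7) = 19/26; seller share = |εd|/(εs + |εd|) = 7/26.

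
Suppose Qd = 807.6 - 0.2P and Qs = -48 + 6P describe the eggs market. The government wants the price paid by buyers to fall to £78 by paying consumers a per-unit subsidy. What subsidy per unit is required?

Required subsidy s = £62 per unit

At a buyer price of 78, quantity demanded is 807.6 − 0.2·78 = 792.
Sellers supply 792 only when they receive Ps with -48 + 6·Ps = 792, i.e. Ps = 140.
s = Ps − Pb = 140 − 78 = 62.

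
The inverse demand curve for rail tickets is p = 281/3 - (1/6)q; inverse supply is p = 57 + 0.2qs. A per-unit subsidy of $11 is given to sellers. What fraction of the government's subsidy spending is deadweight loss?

Pre-subsidy: 281/3 - (1/6)q = 57 + 0.2q gives q* = 100 and p* = 77.
With the subsidy, sellers receive ps = pb + 11 for each unit, where pb is the price buyers pay.
On the curves, pb = 281/3 - (1/6)q and ps = 57 + 0.2q; the wedge ps − pb = 11 gives 57 + 0.2q − (281/3 - (1/6)q) = 11, so q' = 130.
Then pb = 281/3 − (1/6)·130 = 72 and ps = 57 + 0.2·130 = 83.
ΔCS = ½(100 + 130)(77 − 72) = 575; ΔPS = ½(100 + 130)(83 − 77) = 690.
Government spending = 11 × 130 = 1430.
DWL = ½ × 11 × (130 − 100) = 165; fraction = 165 / 1430 = 3/26.

DWL / government spending = 3/26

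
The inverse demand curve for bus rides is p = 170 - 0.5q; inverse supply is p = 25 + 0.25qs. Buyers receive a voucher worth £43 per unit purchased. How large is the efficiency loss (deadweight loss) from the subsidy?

Deadweight loss = 3698/3

Pre-subsidy: 170 - 0.5q = 25 + 0.25q gives q* = 580/3 and p* = 220/3.
With the rebate, buyers effectively pay pb = ps − 43, where ps is the price sellers receive.
On the curves, pb = 170 - 0.5q and ps = 25 + 0.25q; the wedge ps − pb = 43 gives 25 + 0.25q − (170 - 0.5q) = 43, so q' = 752/3.
Then pb = 170 − 0.5·(752/3) = 134/3 and ps = 25 + 0.25·(752/3) = 263/3.
The subsidy expands output by 752/3 − 580/3 = 172/3 past the efficient level; on those units the gap between marginal cost and willingness to pay runs from 0 up to 43.
DWL = ½ × 43 × 172/3 = 3698/3.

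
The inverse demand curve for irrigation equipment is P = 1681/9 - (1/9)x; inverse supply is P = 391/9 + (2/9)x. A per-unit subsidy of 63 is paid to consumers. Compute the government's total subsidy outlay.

Pre-subsidy: 1681/9 - (1/9)x = 391/9 + (2/9)x gives x* = 430 and P* = 139.
With the rebate, buyers effectively pay Pb = Ps − 63, where Ps is the price sellers receive.
On the curves, Pb = 1681/9 - (1/9)x and Ps = 391/9 + (2/9)x; the wedge Ps − Pb = 63 gives 391/9 + (2/9)x − (1681/9 - (1/9)x) = 63, so x' = 619.
Then Pb = 1681/9 − (1/9)·619 = 118 and Ps = 391/9 + (2/9)·619 = 181.
Government outlay = subsidy × quantity = 63 × 619 = 38997.

Government cost = 38997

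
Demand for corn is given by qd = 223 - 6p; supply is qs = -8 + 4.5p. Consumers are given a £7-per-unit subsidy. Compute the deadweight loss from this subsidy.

Pre-subsidy: 223 - 6p = -8 + 4.5p gives p* = 22, q* = 91.
With the rebate, buyers effectively pay pb = ps − 7, where ps is the price sellers receive.
Demand in terms of ps becomes qd = 223 − 6(ps − 7) = 265 - 6ps. Setting this equal to supply: 265 - 6ps = -8 + 4.5ps, so ps = 26.
Buyers pay pb = 26 − 7 = 19; q' = -8 + 4.5·26 = 109.
The subsidy expands output by 109 − 91 = 18 past the efficient level; on those units the gap between marginal cost and willingness to pay runs from 0 up to 7.
DWL = ½ × 7 × 18 = 63.

Deadweight loss = £63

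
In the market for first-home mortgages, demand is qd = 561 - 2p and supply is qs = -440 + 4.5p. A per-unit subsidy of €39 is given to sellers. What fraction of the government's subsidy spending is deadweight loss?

Pre-subsidy: 561 - 2p = -440 + 4.5p gives p* = 154, q* = 253.
With the subsidy, sellers receive ps = pb + 39 for each unit, where pb is the price buyers pay.
Supply in terms of pb becomes qs = -440 + 4.5(pb + 39) = -264.5 + 4.5pb. Setting this equal to demand: 561 - 2pb = -264.5 + 4.5pb, so pb = 127.
Sellers receive ps = 127 + 39 = 166; q' = 561 − 2·127 = 307.
ΔCS = ½(253 + 307)(154 − 127) = 7560; ΔPS = ½(253 + 307)(166 − 154) = 3360.
Government spending = 39 × 307 = 11973.
DWL = ½ × 39 × (307 − 253) = 1053; fraction = 1053 / 11973 = 27/307.

DWL / government spending = 27/307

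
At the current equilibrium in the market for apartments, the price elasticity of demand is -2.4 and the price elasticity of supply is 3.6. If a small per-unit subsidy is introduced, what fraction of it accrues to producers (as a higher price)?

For a small subsidy around the equilibrium, the benefit split depends on the relative slopes, which at a point are proportional to the elasticities.
Buyer share = εs/(εs + |εd|) = 3.6/(3.6 + 2.4) = 0.6; seller share = |εd|/(εs + |εd|) = 0.4.
So producers capture 0.4 of the subsidy.

Producer share = 0.4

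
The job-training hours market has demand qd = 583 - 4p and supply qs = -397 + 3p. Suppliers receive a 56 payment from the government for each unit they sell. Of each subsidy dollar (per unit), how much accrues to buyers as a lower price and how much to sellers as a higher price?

Buyers gain 24 per unit; sellers gain 32 per unit

Pre-subsidy: 583 - 4p = -397 + 3p gives p* = 140, q* = 23.
With the subsidy, sellers receive ps = pb + 56 for each unit, where pb is the price buyers pay.
Supply in terms of pb becomes qs = -397 + 3(pb + 56) = -229 + 3pb. Setting this equal to demand: 583 - 4pb = -229 + 3pb, so pb = 116.
Sellers receive ps = 116 + 56 = 172; q' = 583 − 4·116 = 119.
Buyers' price falls by p* − pb = 140 − 116 = 24; sellers' price rises by ps − p* = 172 − 140 = 32.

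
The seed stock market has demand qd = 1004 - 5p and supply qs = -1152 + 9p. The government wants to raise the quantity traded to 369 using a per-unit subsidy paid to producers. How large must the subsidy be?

At q = 369, invert demand for the buyer price: pb = (1004 − 369)/5 = 127; invert supply for the seller price: ps = (369 − (-1152))/9 = 169.
The subsidy must fill the gap: s = ps − pb = 169 − 127 = 42.

Required subsidy s = 42 per unit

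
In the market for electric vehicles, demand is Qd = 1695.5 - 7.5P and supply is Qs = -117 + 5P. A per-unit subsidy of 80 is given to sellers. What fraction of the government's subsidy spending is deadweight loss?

DWL / government spending = 15/106

Pre-subsidy: 1695.5 - 7.5P = -117 + 5P gives P* = 145, Q* = 608.
With the subsidy, sellers receive Ps = Pb + 80 for each unit, where Pb is the price buyers pay.
Supply in terms of Pb becomes Qs = -117 + 5(Pb + 80) = 283 + 5Pb. Setting this equal to demand: 1695.5 - 7.5Pb = 283 + 5Pb, so Pb = 113.
Sellers receive Ps = 113 + 80 = 193; Q' = 1695.5 − 7.5·113 = 848.
ΔCS = ½(608 + 848)(145 − 113) = 23296; ΔPS = ½(608 + 848)(193 − 145) = 34944.
Government spending = 80 × 848 = 67840.
DWL = ½ × 80 × (848 − 608) = 9600; fraction = 9600 / 67840 = 15/106.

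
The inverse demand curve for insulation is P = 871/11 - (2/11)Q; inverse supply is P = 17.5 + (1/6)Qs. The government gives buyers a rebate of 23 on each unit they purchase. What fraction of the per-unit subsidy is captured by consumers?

Pre-subsidy: 871/11 - (2/11)Q = 17.5 + (1/6)Q gives Q* = 177 and P* = 47.
With the rebate, buyers effectively pay Pb = Ps − 23, where Ps is the price sellers receive.
On the curves, Pb = 871/11 - (2/11)Q and Ps = 17.5 + (1/6)Q; the wedge Ps − Pb = 23 gives 17.5 + (1/6)Q − (871/11 - (2/11)Q) = 23, so Q' = 243.
Then Pb = 871/11 − (2/11)·243 = 35 and Ps = 17.5 + (1/6)·243 = 58.
Buyers' price falls by P* − Pb = 47 − 35 = 12; sellers' price rises by Ps − P* = 58 − 47 = 11.
So consumers capture 12/23 = 12/23 of each unit of subsidy.

Consumer share = 12/23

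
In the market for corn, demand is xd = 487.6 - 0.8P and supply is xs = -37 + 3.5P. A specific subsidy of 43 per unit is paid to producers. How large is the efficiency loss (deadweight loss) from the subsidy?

Deadweight loss = 602

Pre-subsidy: 487.6 - 0.8P = -37 + 3.5P gives P* = 122, x* = 390.
With the subsidy, sellers receive Ps = Pb + 43 for each unit, where Pb is the price buyers pay.
Supply in terms of Pb becomes xs = -37 + 3.5(Pb + 43) = 113.5 + 3.5Pb. Setting this equal to demand: 487.6 - 0.8Pb = 113.5 + 3.5Pb, so Pb = 87.
Sellers receive Ps = 87 + 43 = 130; x' = 487.6 − 0.8·87 = 418.
The subsidy expands output by 418 − 390 = 28 past the efficient level; on those units the gap between marginal cost and willingness to pay runs from 0 up to 43.
DWL = ½ × 43 × 28 = 602.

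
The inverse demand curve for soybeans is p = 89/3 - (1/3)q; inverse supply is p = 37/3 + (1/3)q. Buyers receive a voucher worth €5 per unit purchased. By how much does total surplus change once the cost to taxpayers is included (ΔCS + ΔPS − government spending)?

Net change in total surplus = -€18.75

Pre-subsidy: 89/3 - (1/3)q = 37/3 + (1/3)q gives q* = 26 and p* = 21.
With the rebate, buyers effectively pay pb = ps − 5, where ps is the price sellers receive.
On the curves, pb = 89/3 - (1/3)q and ps = 37/3 + (1/3)q; the wedge ps − pb = 5 gives 37/3 + (1/3)q − (89/3 - (1/3)q) = 5, so q' = 33.5.
Then pb = 89/3 − (1/3)·33.5 = 18.5 and ps = 37/3 + (1/3)·33.5 = 23.5.
ΔCS = ½(26 + 33.5)(21 − 18.5) = 74.375; ΔPS = ½(26 + 33.5)(23.5 − 21) = 74.375.
Government spending = 5 × 33.5 = 167.5.
Net change = 74.375 + 74.375 − 167.5 = -18.75. The loss equals the DWL triangle ½·5·7.5.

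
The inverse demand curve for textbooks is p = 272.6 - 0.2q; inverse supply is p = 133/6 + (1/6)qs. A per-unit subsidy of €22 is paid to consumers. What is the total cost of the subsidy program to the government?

Pre-subsidy: 272.6 - 0.2q = 133/6 + (1/6)q gives q* = 683 and p* = 136.
With the rebate, buyers effectively pay pb = ps − 22, where ps is the price sellers receive.
On the curves, pb = 272.6 - 0.2q and ps = 133/6 + (1/6)q; the wedge ps − pb = 22 gives 133/6 + (1/6)q − (272.6 - 0.2q) = 22, so q' = 743.
Then pb = 272.6 − 0.2·743 = 124 and ps = 133/6 + (1/6)·743 = 146.
Government outlay = subsidy × quantity = 22 × 743 = 16346.

Government cost = €16346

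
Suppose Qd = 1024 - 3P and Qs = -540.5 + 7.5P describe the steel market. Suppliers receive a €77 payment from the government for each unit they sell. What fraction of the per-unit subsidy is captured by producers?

Producer share = 2/7

Pre-subsidy: 1024 - 3P = -540.5 + 7.5P gives P* = 149, Q* = 577.
With the subsidy, sellers receive Ps = Pb + 77 for each unit, where Pb is the price buyers pay.
Supply in terms of Pb becomes Qs = -540.5 + 7.5(Pb + 77) = 37 + 7.5Pb. Setting this equal to demand: 1024 - 3Pb = 37 + 7.5Pb, so Pb = 94.
Sellers receive Ps = 94 + 77 = 171; Q' = 1024 − 3·94 = 742.
Buyers' price falls by P* − Pb = 149 − 94 = 55; sellers' price rises by Ps − P* = 171 − 149 = 22.
So producers capture 22/77 = 2/7 of each unit of subsidy.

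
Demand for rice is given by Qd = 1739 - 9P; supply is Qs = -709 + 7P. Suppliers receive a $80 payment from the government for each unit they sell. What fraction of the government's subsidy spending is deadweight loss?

DWL / government spending = 315/1354

Pre-subsidy: 1739 - 9P = -709 + 7P gives P* = 153, Q* = 362.
With the subsidy, sellers receive Ps = Pb + 80 for each unit, where Pb is the price buyers pay.
Supply in terms of Pb becomes Qs = -709 + 7(Pb + 80) = -149 + 7Pb. Setting this equal to demand: 1739 - 9Pb = -149 + 7Pb, so Pb = 118.
Sellers receive Ps = 118 + 80 = 198; Q' = 1739 − 9·118 = 677.
ΔCS = ½(362 + 677)(153 − 118) = 18182.5; ΔPS = ½(362 + 677)(198 − 153) = 23377.5.
Government spending = 80 × 677 = 54160.
DWL = ½ × 80 × (677 − 362) = 12600; fraction = 12600 / 54160 = 315/1354.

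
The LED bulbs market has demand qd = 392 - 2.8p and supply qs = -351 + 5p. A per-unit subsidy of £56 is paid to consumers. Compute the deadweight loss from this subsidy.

Deadweight loss = 109760/39

Pre-subsidy: 392 - 2.8p = -351 + 5p gives p* = 3715/39, q* = 4886/39.
With the rebate, buyers effectively pay pb = ps − 56, where ps is the price sellers receive.
Demand in terms of ps becomes qd = 392 − 2.8(ps − 56) = 548.8 - 2.8ps. Setting this equal to supply: 548.8 - 2.8ps = -351 + 5ps, so ps = 4499/39.
Buyers pay pb = 4499/39 − 56 = 2315/39; q' = -351 + 5·(4499/39) = 8806/39.
The subsidy expands output by 8806/39 − 4886/39 = 3920/39 past the efficient level; on those units the gap between marginal cost and willingness to pay runs from 0 up to 56.
DWL = ½ × 56 × 3920/39 = 109760/39.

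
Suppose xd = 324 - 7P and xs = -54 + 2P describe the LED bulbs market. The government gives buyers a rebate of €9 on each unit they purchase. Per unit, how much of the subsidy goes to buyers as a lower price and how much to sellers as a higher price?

Pre-subsidy: 324 - 7P = -54 + 2P gives P* = 42, x* = 30.
With the rebate, buyers effectively pay Pb = Ps − 9, where Ps is the price sellers receive.
Demand in terms of Ps becomes xd = 324 − 7(Ps − 9) = 387 - 7Ps. Setting this equal to supply: 387 - 7Ps = -54 + 2Ps, so Ps = 49.
Buyers pay Pb = 49 − 9 = 40; x' = -54 + 2·49 = 44.
Buyers' price falls by P* − Pb = 42 − 40 = 2; sellers' price rises by Ps − P* = 49 − 42 = 7.

Buyers gain €2 per unit; sellers gain €7 per unit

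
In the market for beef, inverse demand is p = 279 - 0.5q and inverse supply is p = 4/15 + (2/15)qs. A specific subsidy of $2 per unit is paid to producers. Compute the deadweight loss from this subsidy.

Deadweight loss = 60/19

Pre-subsidy: 279 - 0.5q = 4/15 + (2/15)q gives q* = 8362/19 and p* = 1120/19.
With the subsidy, sellers receive ps = pb + 2 for each unit, where pb is the price buyers pay.
On the curves, pb = 279 - 0.5q and ps = 4/15 + (2/15)q; the wedge ps − pb = 2 gives 4/15 + (2/15)q − (279 - 0.5q) = 2, so q' = 8422/19.
Then pb = 279 − 0.5·(8422/19) = 1090/19 and ps = 4/15 + (2/15)·(8422/19) = 1128/19.
The subsidy expands output by 8422/19 − 8362/19 = 60/19 past the efficient level; on those units the gap between marginal cost and willingness to pay runs from 0 up to 2.
DWL = ½ × 2 × 60/19 = 60/19.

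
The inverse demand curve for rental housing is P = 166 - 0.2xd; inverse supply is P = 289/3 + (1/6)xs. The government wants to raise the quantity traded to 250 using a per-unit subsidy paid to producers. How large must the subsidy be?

Required subsidy s = 22 per unit

At x = 250, from the demand curve buyers pay Pb = 166 − 0.2·250 = 116; from the supply curve sellers need Ps = 289/3 + (1/6)·250 = 138.
The subsidy must fill the gap: s = Ps − Pb = 138 − 116 = 22.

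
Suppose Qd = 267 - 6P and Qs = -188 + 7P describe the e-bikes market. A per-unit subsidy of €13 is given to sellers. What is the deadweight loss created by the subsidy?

Deadweight loss = €273

Pre-subsidy: 267 - 6P = -188 + 7P gives P* = 35, Q* = 57.
With the subsidy, sellers receive Ps = Pb + 13 for each unit, where Pb is the price buyers pay.
Supply in terms of Pb becomes Qs = -188 + 7(Pb + 13) = -97 + 7Pb. Setting this equal to demand: 267 - 6Pb = -97 + 7Pb, so Pb = 28.
Sellers receive Ps = 28 + 13 = 41; Q' = 267 − 6·28 = 99.
The subsidy expands output by 99 − 57 = 42 past the efficient level; on those units the gap between marginal cost and willingness to pay runs from 0 up to 13.
DWL = ½ × 13 × 42 = 273.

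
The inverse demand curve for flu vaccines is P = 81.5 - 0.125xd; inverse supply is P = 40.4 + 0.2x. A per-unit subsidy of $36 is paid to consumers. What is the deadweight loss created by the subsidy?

Deadweight loss = 25920/13

Pre-subsidy: 81.5 - 0.125x = 40.4 + 0.2x gives x* = 1644/13 and P* = 854/13.
With the rebate, buyers effectively pay Pb = Ps − 36, where Ps is the price sellers receive.
On the curves, Pb = 81.5 - 0.125x and Ps = 40.4 + 0.2x; the wedge Ps − Pb = 36 gives 40.4 + 0.2x − (81.5 - 0.125x) = 36, so x' = 3084/13.
Then Pb = 81.5 − 0.125·(3084/13) = 674/13 and Ps = 40.4 + 0.2·(3084/13) = 1142/13.
The subsidy expands output by 3084/13 − 1644/13 = 1440/13 past the efficient level; on those units the gap between marginal cost and willingness to pay runs from 0 up to 36.
DWL = ½ × 36 × 1440/13 = 25920/13.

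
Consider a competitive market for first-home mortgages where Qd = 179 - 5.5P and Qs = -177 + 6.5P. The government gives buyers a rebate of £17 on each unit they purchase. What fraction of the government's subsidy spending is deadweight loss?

Pre-subsidy: 179 - 5.5P = -177 + 6.5P gives P* = 89/3, Q* = 95/6.
With the rebate, buyers effectively pay Pb = Ps − 17, where Ps is the price sellers receive.
Demand in terms of Ps becomes Qd = 179 − 5.5(Ps − 17) = 272.5 - 5.5Ps. Setting this equal to supply: 272.5 - 5.5Ps = -177 + 6.5Ps, so Ps = 899/24.
Buyers pay Pb = 899/24 − 17 = 491/24; Q' = -177 + 6.5·(899/24) = 3191/48.
ΔCS = ½(95/6 + 3191/48)(89/3 − 491/24) = 378.98046875; ΔPS = ½(95/6 + 3191/48)(899/24 − 89/3) = 320.67578125.
Government spending = 17 × 3191/48 = 54247/48.
DWL = ½ × 17 × (3191/48 − 95/6) = 41327/96; fraction = (41327/96) / (54247/48) = 2431/6382.

DWL / government spending = 2431/6382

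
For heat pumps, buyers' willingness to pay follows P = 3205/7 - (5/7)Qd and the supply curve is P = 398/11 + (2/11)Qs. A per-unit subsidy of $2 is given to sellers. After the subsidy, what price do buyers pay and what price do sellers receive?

Pre-subsidy: 3205/7 - (5/7)Q = 398/11 + (2/11)Q gives Q* = 10823/23 and P* = 2800/23.
With the subsidy, sellers receive Ps = Pb + 2 for each unit, where Pb is the price buyers pay.
On the curves, Pb = 3205/7 - (5/7)Q and Ps = 398/11 + (2/11)Q; the wedge Ps − Pb = 2 gives 398/11 + (2/11)Q − (3205/7 - (5/7)Q) = 2, so Q' = 32623/69.
Then Pb = 3205/7 − (5/7)·(32623/69) = 8290/69 and Ps = 398/11 + (2/11)·(32623/69) = 8428/69.

Buyers pay 8290/69; sellers receive 8428/69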